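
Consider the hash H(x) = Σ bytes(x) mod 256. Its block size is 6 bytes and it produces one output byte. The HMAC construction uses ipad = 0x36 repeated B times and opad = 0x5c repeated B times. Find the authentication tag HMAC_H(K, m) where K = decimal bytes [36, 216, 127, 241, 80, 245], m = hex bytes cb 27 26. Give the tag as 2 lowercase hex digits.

d2

Key decimal bytes [36, 216, 127, 241, 80, 245] = 24 d8 7f f1 50 f5 is exactly B = 6 bytes: K' = 24 d8 7f f1 50 f5.
K' ⊕ ipad = 12 ee 49 c7 66 c3.  K' ⊕ opad = 78 84 23 ad 0c a9.
Inner input = (K'⊕ipad) ∥ m = 12 ee 49 c7 66 c3 ∥ cb 27 26.
Inner hash: sum = 18+238+73+199+102+195+203+39+38 = 1105; mod 256 = 81 → 51.
Outer input = (K'⊕opad) ∥ inner = 78 84 23 ad 0c a9 ∥ 51.
Outer hash (tag): sum = 120+132+35+173+12+169+81 = 722; mod 256 = 210 → d2.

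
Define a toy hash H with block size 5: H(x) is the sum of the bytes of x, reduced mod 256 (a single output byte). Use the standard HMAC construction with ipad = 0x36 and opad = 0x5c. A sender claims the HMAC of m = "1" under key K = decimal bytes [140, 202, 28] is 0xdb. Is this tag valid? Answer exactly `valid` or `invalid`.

Key decimal bytes [140, 202, 28] = 8c ca 1c is 3 bytes ≤ B = 5; zero-pad to 5 bytes: K' = 8c ca 1c 00 00.
K' ⊕ ipad = ba fc 2a 36 36; K' ⊕ opad = d0 96 40 5c 5c.
Inner hash: sum = 186+252+42+54+54+49 = 637; mod 256 = 125 → 7d.
Outer hash (recomputed tag): sum = 208+150+64+92+92+125 = 731; mod 256 = 219 → db.
Recomputed tag = db; claimed = db → match.

valid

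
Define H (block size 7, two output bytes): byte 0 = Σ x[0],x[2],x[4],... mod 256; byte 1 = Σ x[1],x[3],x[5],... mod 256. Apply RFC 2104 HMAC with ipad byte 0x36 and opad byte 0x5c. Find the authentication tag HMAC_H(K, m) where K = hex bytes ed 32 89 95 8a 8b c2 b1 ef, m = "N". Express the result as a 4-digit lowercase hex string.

f040

Key hex bytes ed 32 89 95 8a 8b c2 b1 ef is 9 bytes > B = 7, so hash it first: H(key) = b1 03, then zero-pad to 7 bytes: K' = b1 03 00 00 00 00 00.
K' ⊕ ipad = 87 35 36 36 36 36 36.  K' ⊕ opad = ed 5f 5c 5c 5c 5c 5c.
Inner input = (K'⊕ipad) ∥ m = 87 35 36 36 36 36 36 ∥ 4e.
Inner hash: even-index sum = 297 mod 256 = 41; odd-index sum = 239 mod 256 = 239 → 29 ef.
Outer input = (K'⊕opad) ∥ inner = ed 5f 5c 5c 5c 5c 5c ∥ 29 ef.
Outer hash (tag): even-index sum = 752 mod 256 = 240; odd-index sum = 320 mod 256 = 64 → f0 40.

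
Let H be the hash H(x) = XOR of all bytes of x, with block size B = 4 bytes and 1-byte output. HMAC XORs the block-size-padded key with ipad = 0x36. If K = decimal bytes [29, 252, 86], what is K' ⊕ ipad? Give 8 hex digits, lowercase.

Key decimal bytes [29, 252, 86] = 1d fc 56 is 3 bytes ≤ B = 4; zero-pad to 4 bytes: K' = 1d fc 56 00.
XOR each byte with 0x36: 1d⊕36=2b, fc⊕36=ca, 56⊕36=60, 00⊕36=36.

2bca6036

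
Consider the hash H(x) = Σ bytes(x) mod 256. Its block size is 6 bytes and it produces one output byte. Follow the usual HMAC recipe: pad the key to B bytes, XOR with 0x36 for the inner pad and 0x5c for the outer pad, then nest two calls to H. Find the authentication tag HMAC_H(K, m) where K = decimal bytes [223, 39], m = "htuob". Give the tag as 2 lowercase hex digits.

Key decimal bytes [223, 39] = df 27 is 2 bytes ≤ B = 6; zero-pad to 6 bytes: K' = df 27 00 00 00 00.
K' ⊕ ipad = e9 11 36 36 36 36.  K' ⊕ opad = 83 7b 5c 5c 5c 5c.
Inner input = (K'⊕ipad) ∥ m = e9 11 36 36 36 36 ∥ 68 74 75 6f 62.
Inner hash: sum = 233+17+54+54+54+54+104+116+117+111+98 = 1012; mod 256 = 244 → f4.
Outer input = (K'⊕opad) ∥ inner = 83 7b 5c 5c 5c 5c ∥ f4.
Outer hash (tag): sum = 131+123+92+92+92+92+244 = 866; mod 256 = 98 → 62.

62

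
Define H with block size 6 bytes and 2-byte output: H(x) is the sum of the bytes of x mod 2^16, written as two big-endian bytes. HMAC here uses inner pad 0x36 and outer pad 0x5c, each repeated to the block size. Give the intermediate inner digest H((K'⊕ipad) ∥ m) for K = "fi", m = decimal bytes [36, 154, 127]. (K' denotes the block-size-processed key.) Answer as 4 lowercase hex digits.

Key "fi" = 66 69 is 2 bytes ≤ B = 6; zero-pad to 6 bytes: K' = 66 69 00 00 00 00.
K' ⊕ ipad = 50 5f 36 36 36 36.
Inner input = 50 5f 36 36 36 36 ∥ 24 9a 7f.
Inner hash: sum = 80+95+54+54+54+54+36+154+127 = 708 → 02 c4.

02c4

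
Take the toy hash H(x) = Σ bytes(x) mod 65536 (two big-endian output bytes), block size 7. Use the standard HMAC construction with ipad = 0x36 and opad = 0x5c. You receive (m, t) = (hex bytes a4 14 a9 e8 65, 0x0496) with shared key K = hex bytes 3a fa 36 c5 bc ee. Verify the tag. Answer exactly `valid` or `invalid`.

invalid

Key hex bytes 3a fa 36 c5 bc ee is 6 bytes ≤ B = 7; zero-pad to 7 bytes: K' = 3a fa 36 c5 bc ee 00.
K' ⊕ ipad = 0c cc 00 f3 8a d8 36; K' ⊕ opad = 66 a6 6a 99 e0 b2 5c.
Inner hash: sum = 12+204+0+243+138+216+54+164+20+169+232+101 = 1553 → 06 11.
Outer hash (recomputed tag): sum = 102+166+106+153+224+178+92+6+17 = 1044 → 04 14.
Recomputed tag = 0414; claimed = 0496 → mismatch.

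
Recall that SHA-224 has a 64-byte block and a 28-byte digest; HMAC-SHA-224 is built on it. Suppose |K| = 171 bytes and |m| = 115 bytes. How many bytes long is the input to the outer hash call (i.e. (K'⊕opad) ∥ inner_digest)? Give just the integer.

92

Key is 171 > 64 bytes, so it is hashed to 28 bytes then zero-padded to 64: |K'| = 64.
Outer input = (K'⊕opad) ∥ H(inner) → 64 + 28 = 92 bytes.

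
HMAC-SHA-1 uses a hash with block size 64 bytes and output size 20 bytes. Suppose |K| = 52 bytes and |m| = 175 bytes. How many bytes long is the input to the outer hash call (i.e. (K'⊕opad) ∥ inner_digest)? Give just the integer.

84

Key is 52 ≤ 64 bytes, zero-padded: |K'| = 64.
Outer input = (K'⊕opad) ∥ H(inner) → 64 + 20 = 84 bytes.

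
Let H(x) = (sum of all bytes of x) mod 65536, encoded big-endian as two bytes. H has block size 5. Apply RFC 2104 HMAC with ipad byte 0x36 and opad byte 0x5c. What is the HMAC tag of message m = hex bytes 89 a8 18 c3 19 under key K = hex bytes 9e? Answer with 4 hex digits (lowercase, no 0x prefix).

02da

Key hex bytes 9e is 1 byte ≤ B = 5; zero-pad to 5 bytes: K' = 9e 00 00 00 00.
K' ⊕ ipad = a8 36 36 36 36.  K' ⊕ opad = c2 5c 5c 5c 5c.
Inner input = (K'⊕ipad) ∥ m = a8 36 36 36 36 ∥ 89 a8 18 c3 19.
Inner hash: sum = 168+54+54+54+54+137+168+24+195+25 = 933 → 03 a5.
Outer input = (K'⊕opad) ∥ inner = c2 5c 5c 5c 5c ∥ 03 a5.
Outer hash (tag): sum = 194+92+92+92+92+3+165 = 730 → 02 da.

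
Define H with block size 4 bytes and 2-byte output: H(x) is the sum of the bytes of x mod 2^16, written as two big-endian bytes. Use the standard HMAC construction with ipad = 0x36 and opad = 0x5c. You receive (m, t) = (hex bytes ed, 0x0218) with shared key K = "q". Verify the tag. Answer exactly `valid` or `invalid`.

Key "q" = 71 is 1 byte ≤ B = 4; zero-pad to 4 bytes: K' = 71 00 00 00.
K' ⊕ ipad = 47 36 36 36; K' ⊕ opad = 2d 5c 5c 5c.
Inner hash: sum = 71+54+54+54+237 = 470 → 01 d6.
Outer hash (recomputed tag): sum = 45+92+92+92+1+214 = 536 → 02 18.
Recomputed tag = 0218; claimed = 0218 → match.

valid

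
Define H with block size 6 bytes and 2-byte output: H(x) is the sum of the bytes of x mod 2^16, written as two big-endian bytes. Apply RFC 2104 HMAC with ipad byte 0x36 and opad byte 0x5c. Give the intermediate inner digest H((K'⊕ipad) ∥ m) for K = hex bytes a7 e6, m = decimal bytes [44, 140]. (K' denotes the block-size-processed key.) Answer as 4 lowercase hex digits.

Key hex bytes a7 e6 is 2 bytes ≤ B = 6; zero-pad to 6 bytes: K' = a7 e6 00 00 00 00.
K' ⊕ ipad = 91 d0 36 36 36 36.
Inner input = 91 d0 36 36 36 36 ∥ 2c 8c.
Inner hash: sum = 145+208+54+54+54+54+44+140 = 753 → 02 f1.

02f1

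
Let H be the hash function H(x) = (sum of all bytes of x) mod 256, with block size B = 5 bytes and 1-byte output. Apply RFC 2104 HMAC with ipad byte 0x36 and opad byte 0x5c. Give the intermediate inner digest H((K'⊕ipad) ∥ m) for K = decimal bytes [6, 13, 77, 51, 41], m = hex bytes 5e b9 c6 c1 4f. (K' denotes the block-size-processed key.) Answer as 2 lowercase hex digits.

f7

Key decimal bytes [6, 13, 77, 51, 41] = 06 0d 4d 33 29 is exactly B = 5 bytes: K' = 06 0d 4d 33 29.
K' ⊕ ipad = 30 3b 7b 05 1f.
Inner input = 30 3b 7b 05 1f ∥ 5e b9 c6 c1 4f.
Inner hash: sum = 48+59+123+5+31+94+185+198+193+79 = 1015; mod 256 = 247 → f7.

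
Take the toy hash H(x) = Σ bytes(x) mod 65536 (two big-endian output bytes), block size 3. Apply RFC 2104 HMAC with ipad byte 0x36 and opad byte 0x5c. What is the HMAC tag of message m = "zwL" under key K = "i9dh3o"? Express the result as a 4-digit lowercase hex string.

Key "i9dh3o" = 69 39 64 68 33 6f is 6 bytes > B = 3, so hash it first: H(key) = 02 10, then zero-pad to 3 bytes: K' = 02 10 00.
K' ⊕ ipad = 34 26 36.  K' ⊕ opad = 5e 4c 5c.
Inner input = (K'⊕ipad) ∥ m = 34 26 36 ∥ 7a 77 4c.
Inner hash: sum = 52+38+54+122+119+76 = 461 → 01 cd.
Outer input = (K'⊕opad) ∥ inner = 5e 4c 5c ∥ 01 cd.
Outer hash (tag): sum = 94+76+92+1+205 = 468 → 01 d4.

01d4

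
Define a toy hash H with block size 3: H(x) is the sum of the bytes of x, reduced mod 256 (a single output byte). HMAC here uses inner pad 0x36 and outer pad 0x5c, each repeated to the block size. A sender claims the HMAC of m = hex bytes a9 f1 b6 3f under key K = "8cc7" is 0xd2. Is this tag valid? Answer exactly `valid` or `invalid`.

Key "8cc7" = 38 63 63 37 is 4 bytes > B = 3, so hash it first: H(key) = 35, then zero-pad to 3 bytes: K' = 35 00 00.
K' ⊕ ipad = 03 36 36; K' ⊕ opad = 69 5c 5c.
Inner hash: sum = 3+54+54+169+241+182+63 = 766; mod 256 = 254 → fe.
Outer hash (recomputed tag): sum = 105+92+92+254 = 543; mod 256 = 31 → 1f.
Recomputed tag = 1f; claimed = d2 → mismatch.

invalid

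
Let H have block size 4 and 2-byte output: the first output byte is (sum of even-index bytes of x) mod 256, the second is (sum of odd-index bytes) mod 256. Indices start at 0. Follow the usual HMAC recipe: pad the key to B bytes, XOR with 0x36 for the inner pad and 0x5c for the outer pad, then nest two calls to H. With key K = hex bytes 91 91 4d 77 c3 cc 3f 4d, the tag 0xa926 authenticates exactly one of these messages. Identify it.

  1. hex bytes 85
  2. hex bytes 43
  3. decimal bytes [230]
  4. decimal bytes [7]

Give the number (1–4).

1

Key hex bytes 91 91 4d 77 c3 cc 3f 4d is 8 bytes > B = 4, so hash it first: H(key) = e0 21, then zero-pad to 4 bytes: K' = e0 21 00 00.
K' ⊕ ipad = d6 17 36 36; K' ⊕ opad = bc 7d 5c 5c.
m1: inner = H(d6 17 36 36 85) = 91 4d; tag = H(bc 7d 5c 5c 91 4d) = a926 ← matches
m2: inner = H(d6 17 36 36 43) = 4f 4d; tag = H(bc 7d 5c 5c 4f 4d) = 6726
m3: inner = H(d6 17 36 36 e6) = f2 4d; tag = H(bc 7d 5c 5c f2 4d) = 0a26
m4: inner = H(d6 17 36 36 07) = 13 4d; tag = H(bc 7d 5c 5c 13 4d) = 2b26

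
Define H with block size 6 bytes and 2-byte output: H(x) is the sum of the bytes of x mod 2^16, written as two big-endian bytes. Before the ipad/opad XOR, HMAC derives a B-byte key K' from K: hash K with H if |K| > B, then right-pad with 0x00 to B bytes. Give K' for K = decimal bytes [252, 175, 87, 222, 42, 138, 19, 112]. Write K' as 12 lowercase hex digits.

|K| = 8 > B = 6, so first hash the key.
H(K): sum = 252+175+87+222+42+138+19+112 = 1047 → 04 17.
Zero-pad H(K) = 04 17 to 6 bytes: K' = 04 17 00 00 00 00.

041700000000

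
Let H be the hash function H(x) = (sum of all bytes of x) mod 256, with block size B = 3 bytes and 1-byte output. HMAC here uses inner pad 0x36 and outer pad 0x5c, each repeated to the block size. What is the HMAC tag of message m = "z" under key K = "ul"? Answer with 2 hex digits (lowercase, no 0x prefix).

Key "ul" = 75 6c is 2 bytes ≤ B = 3; zero-pad to 3 bytes: K' = 75 6c 00.
K' ⊕ ipad = 43 5a 36.  K' ⊕ opad = 29 30 5c.
Inner input = (K'⊕ipad) ∥ m = 43 5a 36 ∥ 7a.
Inner hash: sum = 67+90+54+122 = 333; mod 256 = 77 → 4d.
Outer input = (K'⊕opad) ∥ inner = 29 30 5c ∥ 4d.
Outer hash (tag): sum = 41+48+92+77 = 258; mod 256 = 2 → 02.

02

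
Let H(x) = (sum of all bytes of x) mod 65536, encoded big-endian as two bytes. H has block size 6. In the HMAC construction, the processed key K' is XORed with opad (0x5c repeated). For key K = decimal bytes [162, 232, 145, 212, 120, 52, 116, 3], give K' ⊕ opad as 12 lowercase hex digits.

584e5c5c5c5c

Key decimal bytes [162, 232, 145, 212, 120, 52, 116, 3] = a2 e8 91 d4 78 34 74 03 is 8 bytes > B = 6, so hash it first: H(key) = 04 12, then zero-pad to 6 bytes: K' = 04 12 00 00 00 00.
XOR each byte with 0x5c: 04⊕5c=58, 12⊕5c=4e, 00⊕5c=5c, 00⊕5c=5c, 00⊕5c=5c, 00⊕5c=5c.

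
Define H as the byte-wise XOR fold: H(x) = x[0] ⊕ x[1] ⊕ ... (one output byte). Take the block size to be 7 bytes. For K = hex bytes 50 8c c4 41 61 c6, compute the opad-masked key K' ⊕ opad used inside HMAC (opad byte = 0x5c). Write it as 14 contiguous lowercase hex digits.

0cd0981d3d9a5c

Key hex bytes 50 8c c4 41 61 c6 is 6 bytes ≤ B = 7; zero-pad to 7 bytes: K' = 50 8c c4 41 61 c6 00.
XOR each byte with 0x5c: 50⊕5c=0c, 8c⊕5c=d0, c4⊕5c=98, 41⊕5c=1d, 61⊕5c=3d, c6⊕5c=9a, 00⊕5c=5c.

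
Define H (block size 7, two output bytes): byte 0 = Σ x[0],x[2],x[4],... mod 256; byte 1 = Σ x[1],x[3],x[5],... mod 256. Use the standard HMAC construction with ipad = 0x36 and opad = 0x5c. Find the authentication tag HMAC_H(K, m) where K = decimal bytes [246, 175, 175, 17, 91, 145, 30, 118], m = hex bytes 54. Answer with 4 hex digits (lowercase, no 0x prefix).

Key decimal bytes [246, 175, 175, 17, 91, 145, 30, 118] = f6 af af 11 5b 91 1e 76 is 8 bytes > B = 7, so hash it first: H(key) = 1e c7, then zero-pad to 7 bytes: K' = 1e c7 00 00 00 00 00.
K' ⊕ ipad = 28 f1 36 36 36 36 36.  K' ⊕ opad = 42 9b 5c 5c 5c 5c 5c.
Inner input = (K'⊕ipad) ∥ m = 28 f1 36 36 36 36 36 ∥ 54.
Inner hash: even-index sum = 202 mod 256 = 202; odd-index sum = 433 mod 256 = 177 → ca b1.
Outer input = (K'⊕opad) ∥ inner = 42 9b 5c 5c 5c 5c 5c ∥ ca b1.
Outer hash (tag): even-index sum = 519 mod 256 = 7; odd-index sum = 541 mod 256 = 29 → 07 1d.

071d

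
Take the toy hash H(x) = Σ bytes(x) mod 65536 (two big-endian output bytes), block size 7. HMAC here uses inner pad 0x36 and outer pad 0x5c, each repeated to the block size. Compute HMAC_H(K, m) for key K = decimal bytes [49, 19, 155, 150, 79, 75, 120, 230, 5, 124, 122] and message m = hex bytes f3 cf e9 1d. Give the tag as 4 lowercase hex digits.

02c2

Key decimal bytes [49, 19, 155, 150, 79, 75, 120, 230, 5, 124, 122] = 31 13 9b 96 4f 4b 78 e6 05 7c 7a is 11 bytes > B = 7, so hash it first: H(key) = 04 68, then zero-pad to 7 bytes: K' = 04 68 00 00 00 00 00.
K' ⊕ ipad = 32 5e 36 36 36 36 36.  K' ⊕ opad = 58 34 5c 5c 5c 5c 5c.
Inner input = (K'⊕ipad) ∥ m = 32 5e 36 36 36 36 36 ∥ f3 cf e9 1d.
Inner hash: sum = 50+94+54+54+54+54+54+243+207+233+29 = 1126 → 04 66.
Outer input = (K'⊕opad) ∥ inner = 58 34 5c 5c 5c 5c 5c ∥ 04 66.
Outer hash (tag): sum = 88+52+92+92+92+92+92+4+102 = 706 → 02 c2.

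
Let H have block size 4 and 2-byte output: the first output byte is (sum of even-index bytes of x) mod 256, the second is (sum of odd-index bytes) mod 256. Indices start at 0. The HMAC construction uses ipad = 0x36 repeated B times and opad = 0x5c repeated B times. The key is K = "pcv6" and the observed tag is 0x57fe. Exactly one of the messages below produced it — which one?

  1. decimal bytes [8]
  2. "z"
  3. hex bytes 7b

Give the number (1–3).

3

Key "pcv6" = 70 63 76 36 is exactly B = 4 bytes: K' = 70 63 76 36.
K' ⊕ ipad = 46 55 40 00; K' ⊕ opad = 2c 3f 2a 6a.
m1: inner = H(46 55 40 00 08) = 8e 55; tag = H(2c 3f 2a 6a 8e 55) = e4fe
m2: inner = H(46 55 40 00 7a) = 00 55; tag = H(2c 3f 2a 6a 00 55) = 56fe
m3: inner = H(46 55 40 00 7b) = 01 55; tag = H(2c 3f 2a 6a 01 55) = 57fe ← matches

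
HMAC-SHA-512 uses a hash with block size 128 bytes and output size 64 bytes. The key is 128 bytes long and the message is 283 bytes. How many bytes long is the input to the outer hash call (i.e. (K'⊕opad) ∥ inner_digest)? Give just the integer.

192

Key is 128 ≤ 128 bytes, zero-padded: |K'| = 128.
Outer input = (K'⊕opad) ∥ H(inner) → 128 + 64 = 192 bytes.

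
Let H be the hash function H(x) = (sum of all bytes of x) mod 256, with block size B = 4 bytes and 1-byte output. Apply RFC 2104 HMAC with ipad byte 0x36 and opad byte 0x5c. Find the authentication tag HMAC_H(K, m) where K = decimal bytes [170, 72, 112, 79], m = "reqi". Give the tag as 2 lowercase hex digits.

d3

Key decimal bytes [170, 72, 112, 79] = aa 48 70 4f is exactly B = 4 bytes: K' = aa 48 70 4f.
K' ⊕ ipad = 9c 7e 46 79.  K' ⊕ opad = f6 14 2c 13.
Inner input = (K'⊕ipad) ∥ m = 9c 7e 46 79 ∥ 72 65 71 69.
Inner hash: sum = 156+126+70+121+114+101+113+105 = 906; mod 256 = 138 → 8a.
Outer input = (K'⊕opad) ∥ inner = f6 14 2c 13 ∥ 8a.
Outer hash (tag): sum = 246+20+44+19+138 = 467; mod 256 = 211 → d3.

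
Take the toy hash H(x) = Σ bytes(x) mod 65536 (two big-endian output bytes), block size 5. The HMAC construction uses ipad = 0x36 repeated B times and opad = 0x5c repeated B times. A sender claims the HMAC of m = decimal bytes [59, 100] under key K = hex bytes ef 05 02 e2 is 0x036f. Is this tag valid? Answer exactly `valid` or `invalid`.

valid

Key hex bytes ef 05 02 e2 is 4 bytes ≤ B = 5; zero-pad to 5 bytes: K' = ef 05 02 e2 00.
K' ⊕ ipad = d9 33 34 d4 36; K' ⊕ opad = b3 59 5e be 5c.
Inner hash: sum = 217+51+52+212+54+59+100 = 745 → 02 e9.
Outer hash (recomputed tag): sum = 179+89+94+190+92+2+233 = 879 → 03 6f.
Recomputed tag = 036f; claimed = 036f → match.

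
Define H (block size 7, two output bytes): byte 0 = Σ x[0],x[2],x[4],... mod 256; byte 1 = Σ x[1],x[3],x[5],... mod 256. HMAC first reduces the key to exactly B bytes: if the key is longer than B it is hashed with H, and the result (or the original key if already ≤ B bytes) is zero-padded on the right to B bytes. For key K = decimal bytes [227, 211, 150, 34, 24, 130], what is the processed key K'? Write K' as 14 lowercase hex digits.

Key decimal bytes [227, 211, 150, 34, 24, 130] = e3 d3 96 22 18 82 is 6 bytes ≤ B = 7; zero-pad to 7 bytes: K' = e3 d3 96 22 18 82 00.

e3d39622188200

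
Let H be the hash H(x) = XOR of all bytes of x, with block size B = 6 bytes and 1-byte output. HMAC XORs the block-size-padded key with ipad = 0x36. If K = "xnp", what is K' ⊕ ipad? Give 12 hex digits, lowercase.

Key "xnp" = 78 6e 70 is 3 bytes ≤ B = 6; zero-pad to 6 bytes: K' = 78 6e 70 00 00 00.
XOR each byte with 0x36: 78⊕36=4e, 6e⊕36=58, 70⊕36=46, 00⊕36=36, 00⊕36=36, 00⊕36=36.

4e5846363636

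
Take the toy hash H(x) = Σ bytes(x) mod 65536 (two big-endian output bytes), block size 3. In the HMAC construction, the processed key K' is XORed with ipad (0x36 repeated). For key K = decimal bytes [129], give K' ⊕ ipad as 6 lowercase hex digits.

Key decimal bytes [129] = 81 is 1 byte ≤ B = 3; zero-pad to 3 bytes: K' = 81 00 00.
XOR each byte with 0x36: 81⊕36=b7, 00⊕36=36, 00⊕36=36.

b73636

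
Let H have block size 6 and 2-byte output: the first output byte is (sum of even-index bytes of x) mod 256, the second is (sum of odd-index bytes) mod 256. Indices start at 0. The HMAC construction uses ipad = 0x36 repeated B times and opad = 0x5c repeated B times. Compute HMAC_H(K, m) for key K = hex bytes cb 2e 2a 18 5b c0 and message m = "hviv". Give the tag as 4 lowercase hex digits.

Key hex bytes cb 2e 2a 18 5b c0 is exactly B = 6 bytes: K' = cb 2e 2a 18 5b c0.
K' ⊕ ipad = fd 18 1c 2e 6d f6.  K' ⊕ opad = 97 72 76 44 07 9c.
Inner input = (K'⊕ipad) ∥ m = fd 18 1c 2e 6d f6 ∥ 68 76 69 76.
Inner hash: even-index sum = 599 mod 256 = 87; odd-index sum = 552 mod 256 = 40 → 57 28.
Outer input = (K'⊕opad) ∥ inner = 97 72 76 44 07 9c ∥ 57 28.
Outer hash (tag): even-index sum = 363 mod 256 = 107; odd-index sum = 378 mod 256 = 122 → 6b 7a.

6b7a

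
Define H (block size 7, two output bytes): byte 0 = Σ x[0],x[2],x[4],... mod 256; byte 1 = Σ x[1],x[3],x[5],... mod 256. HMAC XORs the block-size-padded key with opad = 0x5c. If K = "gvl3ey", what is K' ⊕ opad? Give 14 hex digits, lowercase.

Key "gvl3ey" = 67 76 6c 33 65 79 is 6 bytes ≤ B = 7; zero-pad to 7 bytes: K' = 67 76 6c 33 65 79 00.
XOR each byte with 0x5c: 67⊕5c=3b, 76⊕5c=2a, 6c⊕5c=30, 33⊕5c=6f, 65⊕5c=39, 79⊕5c=25, 00⊕5c=5c.

3b2a306f39255c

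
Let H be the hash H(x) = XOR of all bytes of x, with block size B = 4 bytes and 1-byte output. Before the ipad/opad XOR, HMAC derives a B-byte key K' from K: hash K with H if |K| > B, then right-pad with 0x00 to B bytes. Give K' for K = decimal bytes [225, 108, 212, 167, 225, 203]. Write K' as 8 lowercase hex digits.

d4000000

|K| = 6 > B = 4, so first hash the key.
H(K): XOR e1⊕6c⊕d4⊕a7⊕e1⊕cb = d4.
Zero-pad H(K) = d4 to 4 bytes: K' = d4 00 00 00.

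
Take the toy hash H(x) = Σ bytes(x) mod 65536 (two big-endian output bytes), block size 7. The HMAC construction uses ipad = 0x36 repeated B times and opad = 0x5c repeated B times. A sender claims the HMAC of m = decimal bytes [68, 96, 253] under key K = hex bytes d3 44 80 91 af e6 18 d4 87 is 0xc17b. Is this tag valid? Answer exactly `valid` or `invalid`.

invalid

Key hex bytes d3 44 80 91 af e6 18 d4 87 is 9 bytes > B = 7, so hash it first: H(key) = 05 30, then zero-pad to 7 bytes: K' = 05 30 00 00 00 00 00.
K' ⊕ ipad = 33 06 36 36 36 36 36; K' ⊕ opad = 59 6c 5c 5c 5c 5c 5c.
Inner hash: sum = 51+6+54+54+54+54+54+68+96+253 = 744 → 02 e8.
Outer hash (recomputed tag): sum = 89+108+92+92+92+92+92+2+232 = 891 → 03 7b.
Recomputed tag = 037b; claimed = c17b → mismatch.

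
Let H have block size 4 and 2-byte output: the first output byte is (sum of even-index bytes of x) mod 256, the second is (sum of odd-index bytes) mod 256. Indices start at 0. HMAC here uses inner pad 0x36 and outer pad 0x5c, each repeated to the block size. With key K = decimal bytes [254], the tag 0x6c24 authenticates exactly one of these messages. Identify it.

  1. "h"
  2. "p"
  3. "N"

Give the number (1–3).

Key decimal bytes [254] = fe is 1 byte ≤ B = 4; zero-pad to 4 bytes: K' = fe 00 00 00.
K' ⊕ ipad = c8 36 36 36; K' ⊕ opad = a2 5c 5c 5c.
m1: inner = H(c8 36 36 36 68) = 66 6c; tag = H(a2 5c 5c 5c 66 6c) = 6424
m2: inner = H(c8 36 36 36 70) = 6e 6c; tag = H(a2 5c 5c 5c 6e 6c) = 6c24 ← matches
m3: inner = H(c8 36 36 36 4e) = 4c 6c; tag = H(a2 5c 5c 5c 4c 6c) = 4a24

2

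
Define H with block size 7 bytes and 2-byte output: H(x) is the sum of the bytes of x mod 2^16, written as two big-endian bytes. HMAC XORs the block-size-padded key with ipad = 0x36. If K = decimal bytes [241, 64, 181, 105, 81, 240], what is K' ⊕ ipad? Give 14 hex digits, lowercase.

Key decimal bytes [241, 64, 181, 105, 81, 240] = f1 40 b5 69 51 f0 is 6 bytes ≤ B = 7; zero-pad to 7 bytes: K' = f1 40 b5 69 51 f0 00.
XOR each byte with 0x36: f1⊕36=c7, 40⊕36=76, b5⊕36=83, 69⊕36=5f, 51⊕36=67, f0⊕36=c6, 00⊕36=36.

c776835f67c636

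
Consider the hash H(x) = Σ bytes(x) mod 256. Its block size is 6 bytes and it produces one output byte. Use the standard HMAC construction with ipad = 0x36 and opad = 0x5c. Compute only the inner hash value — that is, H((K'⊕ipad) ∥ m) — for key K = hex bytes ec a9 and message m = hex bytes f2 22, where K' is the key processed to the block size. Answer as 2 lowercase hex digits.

Key hex bytes ec a9 is 2 bytes ≤ B = 6; zero-pad to 6 bytes: K' = ec a9 00 00 00 00.
K' ⊕ ipad = da 9f 36 36 36 36.
Inner input = da 9f 36 36 36 36 ∥ f2 22.
Inner hash: sum = 218+159+54+54+54+54+242+34 = 869; mod 256 = 101 → 65.

65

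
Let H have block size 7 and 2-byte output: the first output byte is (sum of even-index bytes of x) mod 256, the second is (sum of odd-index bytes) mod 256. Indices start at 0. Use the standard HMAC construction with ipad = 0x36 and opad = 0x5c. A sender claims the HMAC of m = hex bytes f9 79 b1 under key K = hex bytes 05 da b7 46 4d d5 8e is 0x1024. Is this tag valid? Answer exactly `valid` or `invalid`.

Key hex bytes 05 da b7 46 4d d5 8e is exactly B = 7 bytes: K' = 05 da b7 46 4d d5 8e.
K' ⊕ ipad = 33 ec 81 70 7b e3 b8; K' ⊕ opad = 59 86 eb 1a 11 89 d2.
Inner hash: even-index sum = 608 mod 256 = 96; odd-index sum = 1001 mod 256 = 233 → 60 e9.
Outer hash (recomputed tag): even-index sum = 784 mod 256 = 16; odd-index sum = 393 mod 256 = 137 → 10 89.
Recomputed tag = 1089; claimed = 1024 → mismatch.

invalid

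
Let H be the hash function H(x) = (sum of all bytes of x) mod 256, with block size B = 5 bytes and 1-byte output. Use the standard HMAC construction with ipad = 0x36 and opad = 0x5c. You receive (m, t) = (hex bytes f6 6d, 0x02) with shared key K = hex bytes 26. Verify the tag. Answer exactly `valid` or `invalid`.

Key hex bytes 26 is 1 byte ≤ B = 5; zero-pad to 5 bytes: K' = 26 00 00 00 00.
K' ⊕ ipad = 10 36 36 36 36; K' ⊕ opad = 7a 5c 5c 5c 5c.
Inner hash: sum = 16+54+54+54+54+246+109 = 587; mod 256 = 75 → 4b.
Outer hash (recomputed tag): sum = 122+92+92+92+92+75 = 565; mod 256 = 53 → 35.
Recomputed tag = 35; claimed = 02 → mismatch.

invalid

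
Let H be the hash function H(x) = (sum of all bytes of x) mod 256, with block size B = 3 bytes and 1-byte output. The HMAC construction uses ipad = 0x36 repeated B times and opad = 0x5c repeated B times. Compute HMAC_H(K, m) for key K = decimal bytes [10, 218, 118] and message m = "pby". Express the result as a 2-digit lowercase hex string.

b9

Key decimal bytes [10, 218, 118] = 0a da 76 is exactly B = 3 bytes: K' = 0a da 76.
K' ⊕ ipad = 3c ec 40.  K' ⊕ opad = 56 86 2a.
Inner input = (K'⊕ipad) ∥ m = 3c ec 40 ∥ 70 62 79.
Inner hash: sum = 60+236+64+112+98+121 = 691; mod 256 = 179 → b3.
Outer input = (K'⊕opad) ∥ inner = 56 86 2a ∥ b3.
Outer hash (tag): sum = 86+134+42+179 = 441; mod 256 = 185 → b9.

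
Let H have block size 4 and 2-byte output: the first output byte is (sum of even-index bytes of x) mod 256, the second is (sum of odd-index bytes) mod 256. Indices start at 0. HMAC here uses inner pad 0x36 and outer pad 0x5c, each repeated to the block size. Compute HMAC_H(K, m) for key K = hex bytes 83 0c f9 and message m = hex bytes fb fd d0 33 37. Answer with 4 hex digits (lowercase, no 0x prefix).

Key hex bytes 83 0c f9 is 3 bytes ≤ B = 4; zero-pad to 4 bytes: K' = 83 0c f9 00.
K' ⊕ ipad = b5 3a cf 36.  K' ⊕ opad = df 50 a5 5c.
Inner input = (K'⊕ipad) ∥ m = b5 3a cf 36 ∥ fb fd d0 33 37.
Inner hash: even-index sum = 902 mod 256 = 134; odd-index sum = 416 mod 256 = 160 → 86 a0.
Outer input = (K'⊕opad) ∥ inner = df 50 a5 5c ∥ 86 a0.
Outer hash (tag): even-index sum = 522 mod 256 = 10; odd-index sum = 332 mod 256 = 76 → 0a 4c.

0a4c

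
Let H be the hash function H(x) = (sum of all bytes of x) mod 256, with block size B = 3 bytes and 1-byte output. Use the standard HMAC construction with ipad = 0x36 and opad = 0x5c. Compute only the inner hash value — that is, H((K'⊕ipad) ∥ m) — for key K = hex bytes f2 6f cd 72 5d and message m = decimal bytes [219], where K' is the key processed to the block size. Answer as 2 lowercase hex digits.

12

Key hex bytes f2 6f cd 72 5d is 5 bytes > B = 3, so hash it first: H(key) = fd, then zero-pad to 3 bytes: K' = fd 00 00.
K' ⊕ ipad = cb 36 36.
Inner input = cb 36 36 ∥ db.
Inner hash: sum = 203+54+54+219 = 530; mod 256 = 18 → 12.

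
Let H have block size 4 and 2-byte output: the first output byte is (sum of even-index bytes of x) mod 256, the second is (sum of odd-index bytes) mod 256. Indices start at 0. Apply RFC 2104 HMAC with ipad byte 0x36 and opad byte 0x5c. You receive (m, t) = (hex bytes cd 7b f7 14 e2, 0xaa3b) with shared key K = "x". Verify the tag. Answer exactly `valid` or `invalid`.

invalid

Key "x" = 78 is 1 byte ≤ B = 4; zero-pad to 4 bytes: K' = 78 00 00 00.
K' ⊕ ipad = 4e 36 36 36; K' ⊕ opad = 24 5c 5c 5c.
Inner hash: even-index sum = 810 mod 256 = 42; odd-index sum = 251 mod 256 = 251 → 2a fb.
Outer hash (recomputed tag): even-index sum = 170 mod 256 = 170; odd-index sum = 435 mod 256 = 179 → aa b3.
Recomputed tag = aab3; claimed = aa3b → mismatch.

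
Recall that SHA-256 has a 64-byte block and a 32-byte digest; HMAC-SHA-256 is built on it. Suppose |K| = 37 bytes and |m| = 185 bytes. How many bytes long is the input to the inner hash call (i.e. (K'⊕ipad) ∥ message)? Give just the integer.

Key is 37 ≤ 64 bytes, zero-padded: |K'| = 64.
Inner input = (K'⊕ipad) ∥ m → 64 + 185 = 249 bytes.

249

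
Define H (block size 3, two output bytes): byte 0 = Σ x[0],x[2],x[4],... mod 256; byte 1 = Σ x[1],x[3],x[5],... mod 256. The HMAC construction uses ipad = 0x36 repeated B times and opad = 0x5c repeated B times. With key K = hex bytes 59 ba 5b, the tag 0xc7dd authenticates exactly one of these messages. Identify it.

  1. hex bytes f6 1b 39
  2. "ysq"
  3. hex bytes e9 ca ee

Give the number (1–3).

1

Key hex bytes 59 ba 5b is exactly B = 3 bytes: K' = 59 ba 5b.
K' ⊕ ipad = 6f 8c 6d; K' ⊕ opad = 05 e6 07.
m1: inner = H(6f 8c 6d f6 1b 39) = f7 bb; tag = H(05 e6 07 f7 bb) = c7dd ← matches
m2: inner = H(6f 8c 6d 79 73 71) = 4f 76; tag = H(05 e6 07 4f 76) = 8235
m3: inner = H(6f 8c 6d e9 ca ee) = a6 63; tag = H(05 e6 07 a6 63) = 6f8c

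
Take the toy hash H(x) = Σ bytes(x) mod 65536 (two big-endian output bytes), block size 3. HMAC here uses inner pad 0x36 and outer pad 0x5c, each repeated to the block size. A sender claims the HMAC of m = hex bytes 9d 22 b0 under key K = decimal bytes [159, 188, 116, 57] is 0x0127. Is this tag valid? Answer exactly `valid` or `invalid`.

valid

Key decimal bytes [159, 188, 116, 57] = 9f bc 74 39 is 4 bytes > B = 3, so hash it first: H(key) = 02 08, then zero-pad to 3 bytes: K' = 02 08 00.
K' ⊕ ipad = 34 3e 36; K' ⊕ opad = 5e 54 5c.
Inner hash: sum = 52+62+54+157+34+176 = 535 → 02 17.
Outer hash (recomputed tag): sum = 94+84+92+2+23 = 295 → 01 27.
Recomputed tag = 0127; claimed = 0127 → match.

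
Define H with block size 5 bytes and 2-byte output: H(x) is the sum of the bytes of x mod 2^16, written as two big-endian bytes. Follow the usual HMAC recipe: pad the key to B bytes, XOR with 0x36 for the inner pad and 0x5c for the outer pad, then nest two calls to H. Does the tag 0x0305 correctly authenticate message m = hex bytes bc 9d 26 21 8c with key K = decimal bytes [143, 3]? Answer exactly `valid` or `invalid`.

valid

Key decimal bytes [143, 3] = 8f 03 is 2 bytes ≤ B = 5; zero-pad to 5 bytes: K' = 8f 03 00 00 00.
K' ⊕ ipad = b9 35 36 36 36; K' ⊕ opad = d3 5f 5c 5c 5c.
Inner hash: sum = 185+53+54+54+54+188+157+38+33+140 = 956 → 03 bc.
Outer hash (recomputed tag): sum = 211+95+92+92+92+3+188 = 773 → 03 05.
Recomputed tag = 0305; claimed = 0305 → match.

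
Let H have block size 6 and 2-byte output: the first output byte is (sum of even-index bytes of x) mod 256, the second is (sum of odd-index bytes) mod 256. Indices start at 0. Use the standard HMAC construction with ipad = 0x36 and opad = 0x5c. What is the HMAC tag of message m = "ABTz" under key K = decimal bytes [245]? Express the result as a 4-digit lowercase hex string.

2572

Key decimal bytes [245] = f5 is 1 byte ≤ B = 6; zero-pad to 6 bytes: K' = f5 00 00 00 00 00.
K' ⊕ ipad = c3 36 36 36 36 36.  K' ⊕ opad = a9 5c 5c 5c 5c 5c.
Inner input = (K'⊕ipad) ∥ m = c3 36 36 36 36 36 ∥ 41 42 54 7a.
Inner hash: even-index sum = 452 mod 256 = 196; odd-index sum = 350 mod 256 = 94 → c4 5e.
Outer input = (K'⊕opad) ∥ inner = a9 5c 5c 5c 5c 5c ∥ c4 5e.
Outer hash (tag): even-index sum = 549 mod 256 = 37; odd-index sum = 370 mod 256 = 114 → 25 72.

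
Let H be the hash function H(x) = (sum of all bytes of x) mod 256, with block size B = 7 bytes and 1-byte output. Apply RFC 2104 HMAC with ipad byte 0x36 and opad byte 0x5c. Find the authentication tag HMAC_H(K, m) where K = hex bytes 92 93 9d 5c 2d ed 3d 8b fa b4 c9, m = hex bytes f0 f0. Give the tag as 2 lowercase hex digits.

Key hex bytes 92 93 9d 5c 2d ed 3d 8b fa b4 c9 is 11 bytes > B = 7, so hash it first: H(key) = 77, then zero-pad to 7 bytes: K' = 77 00 00 00 00 00 00.
K' ⊕ ipad = 41 36 36 36 36 36 36.  K' ⊕ opad = 2b 5c 5c 5c 5c 5c 5c.
Inner input = (K'⊕ipad) ∥ m = 41 36 36 36 36 36 36 ∥ f0 f0.
Inner hash: sum = 65+54+54+54+54+54+54+240+240 = 869; mod 256 = 101 → 65.
Outer input = (K'⊕opad) ∥ inner = 2b 5c 5c 5c 5c 5c 5c ∥ 65.
Outer hash (tag): sum = 43+92+92+92+92+92+92+101 = 696; mod 256 = 184 → b8.

b8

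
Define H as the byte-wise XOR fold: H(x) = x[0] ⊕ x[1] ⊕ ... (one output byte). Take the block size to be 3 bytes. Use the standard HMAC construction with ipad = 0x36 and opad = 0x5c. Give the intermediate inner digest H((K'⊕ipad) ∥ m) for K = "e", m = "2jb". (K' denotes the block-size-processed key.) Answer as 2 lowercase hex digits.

Key "e" = 65 is 1 byte ≤ B = 3; zero-pad to 3 bytes: K' = 65 00 00.
K' ⊕ ipad = 53 36 36.
Inner input = 53 36 36 ∥ 32 6a 62.
Inner hash: XOR 53⊕36⊕36⊕32⊕6a⊕62 = 69.

69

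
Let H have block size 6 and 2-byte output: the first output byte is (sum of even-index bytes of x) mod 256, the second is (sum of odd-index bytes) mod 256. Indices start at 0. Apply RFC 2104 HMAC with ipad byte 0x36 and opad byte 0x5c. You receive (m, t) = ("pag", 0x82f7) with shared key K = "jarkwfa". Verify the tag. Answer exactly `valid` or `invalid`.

Key "jarkwfa" = 6a 61 72 6b 77 66 61 is 7 bytes > B = 6, so hash it first: H(key) = b4 32, then zero-pad to 6 bytes: K' = b4 32 00 00 00 00.
K' ⊕ ipad = 82 04 36 36 36 36; K' ⊕ opad = e8 6e 5c 5c 5c 5c.
Inner hash: even-index sum = 453 mod 256 = 197; odd-index sum = 209 mod 256 = 209 → c5 d1.
Outer hash (recomputed tag): even-index sum = 613 mod 256 = 101; odd-index sum = 503 mod 256 = 247 → 65 f7.
Recomputed tag = 65f7; claimed = 82f7 → mismatch.

invalid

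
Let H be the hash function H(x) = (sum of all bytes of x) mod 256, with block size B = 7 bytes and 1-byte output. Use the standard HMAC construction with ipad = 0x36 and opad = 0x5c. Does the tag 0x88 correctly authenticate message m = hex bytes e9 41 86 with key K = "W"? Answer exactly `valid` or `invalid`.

valid

Key "W" = 57 is 1 byte ≤ B = 7; zero-pad to 7 bytes: K' = 57 00 00 00 00 00 00.
K' ⊕ ipad = 61 36 36 36 36 36 36; K' ⊕ opad = 0b 5c 5c 5c 5c 5c 5c.
Inner hash: sum = 97+54+54+54+54+54+54+233+65+134 = 853; mod 256 = 85 → 55.
Outer hash (recomputed tag): sum = 11+92+92+92+92+92+92+85 = 648; mod 256 = 136 → 88.
Recomputed tag = 88; claimed = 88 → match.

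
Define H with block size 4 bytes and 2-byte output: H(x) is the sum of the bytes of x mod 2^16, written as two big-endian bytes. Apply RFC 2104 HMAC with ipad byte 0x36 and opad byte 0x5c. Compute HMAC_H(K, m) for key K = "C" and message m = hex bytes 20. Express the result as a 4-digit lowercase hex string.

Key "C" = 43 is 1 byte ≤ B = 4; zero-pad to 4 bytes: K' = 43 00 00 00.
K' ⊕ ipad = 75 36 36 36.  K' ⊕ opad = 1f 5c 5c 5c.
Inner input = (K'⊕ipad) ∥ m = 75 36 36 36 ∥ 20.
Inner hash: sum = 117+54+54+54+32 = 311 → 01 37.
Outer input = (K'⊕opad) ∥ inner = 1f 5c 5c 5c ∥ 01 37.
Outer hash (tag): sum = 31+92+92+92+1+55 = 363 → 01 6b.

016b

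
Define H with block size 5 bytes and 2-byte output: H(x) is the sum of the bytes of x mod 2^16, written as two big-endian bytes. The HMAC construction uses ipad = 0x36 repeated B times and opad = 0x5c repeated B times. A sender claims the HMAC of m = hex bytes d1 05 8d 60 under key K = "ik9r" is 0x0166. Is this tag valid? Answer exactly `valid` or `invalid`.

Key "ik9r" = 69 6b 39 72 is 4 bytes ≤ B = 5; zero-pad to 5 bytes: K' = 69 6b 39 72 00.
K' ⊕ ipad = 5f 5d 0f 44 36; K' ⊕ opad = 35 37 65 2e 5c.
Inner hash: sum = 95+93+15+68+54+209+5+141+96 = 776 → 03 08.
Outer hash (recomputed tag): sum = 53+55+101+46+92+3+8 = 358 → 01 66.
Recomputed tag = 0166; claimed = 0166 → match.

valid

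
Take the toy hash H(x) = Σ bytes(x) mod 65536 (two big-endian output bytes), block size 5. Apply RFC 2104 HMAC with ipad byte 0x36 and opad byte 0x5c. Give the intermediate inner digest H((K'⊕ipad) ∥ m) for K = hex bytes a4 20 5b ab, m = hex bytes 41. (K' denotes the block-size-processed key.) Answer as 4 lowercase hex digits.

Key hex bytes a4 20 5b ab is 4 bytes ≤ B = 5; zero-pad to 5 bytes: K' = a4 20 5b ab 00.
K' ⊕ ipad = 92 16 6d 9d 36.
Inner input = 92 16 6d 9d 36 ∥ 41.
Inner hash: sum = 146+22+109+157+54+65 = 553 → 02 29.

0229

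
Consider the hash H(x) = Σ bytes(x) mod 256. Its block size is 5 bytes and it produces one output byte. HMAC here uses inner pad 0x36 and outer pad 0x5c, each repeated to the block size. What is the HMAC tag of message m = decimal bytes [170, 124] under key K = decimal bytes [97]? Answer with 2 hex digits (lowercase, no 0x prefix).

02

Key decimal bytes [97] = 61 is 1 byte ≤ B = 5; zero-pad to 5 bytes: K' = 61 00 00 00 00.
K' ⊕ ipad = 57 36 36 36 36.  K' ⊕ opad = 3d 5c 5c 5c 5c.
Inner input = (K'⊕ipad) ∥ m = 57 36 36 36 36 ∥ aa 7c.
Inner hash: sum = 87+54+54+54+54+170+124 = 597; mod 256 = 85 → 55.
Outer input = (K'⊕opad) ∥ inner = 3d 5c 5c 5c 5c ∥ 55.
Outer hash (tag): sum = 61+92+92+92+92+85 = 514; mod 256 = 2 → 02.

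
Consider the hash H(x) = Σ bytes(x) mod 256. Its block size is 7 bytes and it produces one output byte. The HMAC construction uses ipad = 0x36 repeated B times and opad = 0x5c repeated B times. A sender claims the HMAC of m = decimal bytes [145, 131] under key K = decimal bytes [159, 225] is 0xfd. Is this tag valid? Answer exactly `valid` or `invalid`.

invalid

Key decimal bytes [159, 225] = 9f e1 is 2 bytes ≤ B = 7; zero-pad to 7 bytes: K' = 9f e1 00 00 00 00 00.
K' ⊕ ipad = a9 d7 36 36 36 36 36; K' ⊕ opad = c3 bd 5c 5c 5c 5c 5c.
Inner hash: sum = 169+215+54+54+54+54+54+145+131 = 930; mod 256 = 162 → a2.
Outer hash (recomputed tag): sum = 195+189+92+92+92+92+92+162 = 1006; mod 256 = 238 → ee.
Recomputed tag = ee; claimed = fd → mismatch.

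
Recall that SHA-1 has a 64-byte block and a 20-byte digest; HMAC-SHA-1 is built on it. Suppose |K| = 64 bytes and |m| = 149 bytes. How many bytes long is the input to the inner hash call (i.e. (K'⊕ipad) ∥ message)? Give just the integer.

213

Key is 64 ≤ 64 bytes, zero-padded: |K'| = 64.
Inner input = (K'⊕ipad) ∥ m → 64 + 149 = 213 bytes.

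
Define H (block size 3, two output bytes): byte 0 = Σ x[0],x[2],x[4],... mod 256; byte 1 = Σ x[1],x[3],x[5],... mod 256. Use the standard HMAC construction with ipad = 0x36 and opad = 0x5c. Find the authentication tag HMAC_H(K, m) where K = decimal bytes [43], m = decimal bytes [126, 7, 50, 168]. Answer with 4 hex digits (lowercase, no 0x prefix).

Key decimal bytes [43] = 2b is 1 byte ≤ B = 3; zero-pad to 3 bytes: K' = 2b 00 00.
K' ⊕ ipad = 1d 36 36.  K' ⊕ opad = 77 5c 5c.
Inner input = (K'⊕ipad) ∥ m = 1d 36 36 ∥ 7e 07 32 a8.
Inner hash: even-index sum = 258 mod 256 = 2; odd-index sum = 230 mod 256 = 230 → 02 e6.
Outer input = (K'⊕opad) ∥ inner = 77 5c 5c ∥ 02 e6.
Outer hash (tag): even-index sum = 441 mod 256 = 185; odd-index sum = 94 mod 256 = 94 → b9 5e.

b95e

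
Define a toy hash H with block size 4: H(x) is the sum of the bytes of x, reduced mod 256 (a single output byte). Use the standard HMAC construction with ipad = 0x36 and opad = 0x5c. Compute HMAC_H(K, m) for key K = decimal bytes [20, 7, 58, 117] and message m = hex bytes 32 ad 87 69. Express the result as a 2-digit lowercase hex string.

a3

Key decimal bytes [20, 7, 58, 117] = 14 07 3a 75 is exactly B = 4 bytes: K' = 14 07 3a 75.
K' ⊕ ipad = 22 31 0c 43.  K' ⊕ opad = 48 5b 66 29.
Inner input = (K'⊕ipad) ∥ m = 22 31 0c 43 ∥ 32 ad 87 69.
Inner hash: sum = 34+49+12+67+50+173+135+105 = 625; mod 256 = 113 → 71.
Outer input = (K'⊕opad) ∥ inner = 48 5b 66 29 ∥ 71.
Outer hash (tag): sum = 72+91+102+41+113 = 419; mod 256 = 163 → a3.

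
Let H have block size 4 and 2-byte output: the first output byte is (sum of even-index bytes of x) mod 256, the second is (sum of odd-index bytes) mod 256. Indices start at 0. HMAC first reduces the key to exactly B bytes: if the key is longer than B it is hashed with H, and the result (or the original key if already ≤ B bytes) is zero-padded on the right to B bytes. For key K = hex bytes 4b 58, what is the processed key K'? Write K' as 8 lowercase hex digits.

4b580000

Key hex bytes 4b 58 is 2 bytes ≤ B = 4; zero-pad to 4 bytes: K' = 4b 58 00 00.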